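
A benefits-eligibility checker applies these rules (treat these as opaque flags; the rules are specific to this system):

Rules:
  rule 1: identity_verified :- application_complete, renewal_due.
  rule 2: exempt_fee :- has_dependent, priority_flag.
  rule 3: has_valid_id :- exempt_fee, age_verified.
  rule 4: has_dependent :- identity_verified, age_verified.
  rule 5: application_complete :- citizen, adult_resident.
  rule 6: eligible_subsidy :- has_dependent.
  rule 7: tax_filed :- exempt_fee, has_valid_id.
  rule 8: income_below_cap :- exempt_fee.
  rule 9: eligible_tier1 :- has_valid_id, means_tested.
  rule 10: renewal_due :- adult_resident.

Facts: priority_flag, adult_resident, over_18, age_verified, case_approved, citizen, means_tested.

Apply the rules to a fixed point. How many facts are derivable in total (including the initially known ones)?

17

Round 1: rule 5 [application_complete :- citizen, adult_resident.]; rule 10 [renewal_due :- adult_resident.]. Adds application_complete, renewal_due.
Round 2: rule 1 [identity_verified :- application_complete, renewal_due.]. Adds identity_verified.
Round 3: rule 4 [has_dependent :- identity_verified, age_verified.]. Adds has_dependent.
Round 4: rule 2 [exempt_fee :- has_dependent, priority_flag.]; rule 6 [eligible_subsidy :- has_dependent.]. Adds exempt_fee, eligible_subsidy.
Round 5: rule 3 [has_valid_id :- exempt_fee, age_verified.]; rule 8 [income_below_cap :- exempt_fee.]. Adds has_valid_id, income_below_cap.
Round 6: rule 7 [tax_filed :- exempt_fee, has_valid_id.]; rule 9 [eligible_tier1 :- has_valid_id, means_tested.]. Adds tax_filed, eligible_tier1.
Closure: {adult_resident, age_verified, application_complete, case_approved, citizen, eligible_subsidy, eligible_tier1, exempt_fee, has_dependent, has_valid_id, identity_verified, income_below_cap, means_tested, over_18, priority_flag, renewal_due, tax_filed} — 17 facts.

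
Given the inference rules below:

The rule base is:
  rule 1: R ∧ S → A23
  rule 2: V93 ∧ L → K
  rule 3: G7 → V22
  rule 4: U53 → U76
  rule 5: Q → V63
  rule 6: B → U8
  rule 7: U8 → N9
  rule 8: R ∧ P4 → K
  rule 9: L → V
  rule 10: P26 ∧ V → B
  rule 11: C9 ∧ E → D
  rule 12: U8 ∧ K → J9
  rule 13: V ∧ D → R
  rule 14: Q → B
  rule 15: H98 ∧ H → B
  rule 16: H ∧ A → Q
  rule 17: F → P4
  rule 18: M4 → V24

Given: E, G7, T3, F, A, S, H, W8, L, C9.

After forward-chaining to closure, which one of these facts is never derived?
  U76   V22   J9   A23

Round 1 fires rule 3, rule 9, rule 11, rule 16, rule 17, giving V22, V, D, Q, P4.
Round 2 fires rule 5, rule 13, rule 14, giving V63, R, B.
Round 3 fires rule 1, rule 6, rule 8, giving A23, U8, K.
Round 4 fires rule 7, rule 12, giving N9, J9.
Derived: A23 (round 3), J9 (round 4), V22 (round 1). U76 never appears in any round.

U76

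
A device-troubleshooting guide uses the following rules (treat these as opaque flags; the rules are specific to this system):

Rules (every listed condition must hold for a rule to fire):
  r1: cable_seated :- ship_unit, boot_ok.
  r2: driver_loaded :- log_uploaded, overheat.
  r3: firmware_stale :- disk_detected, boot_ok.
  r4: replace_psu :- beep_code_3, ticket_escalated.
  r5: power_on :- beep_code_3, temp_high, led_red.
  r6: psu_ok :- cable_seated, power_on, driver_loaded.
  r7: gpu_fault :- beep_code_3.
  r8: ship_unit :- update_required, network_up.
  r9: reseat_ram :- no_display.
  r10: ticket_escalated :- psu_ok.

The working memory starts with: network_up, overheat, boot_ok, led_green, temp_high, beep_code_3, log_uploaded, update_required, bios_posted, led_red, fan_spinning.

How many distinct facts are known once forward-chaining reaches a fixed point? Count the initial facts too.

19

Round 1 — r2, r5, r7, r8, derive driver_loaded, power_on, gpu_fault, ship_unit.
Round 2 — r1, derive cable_seated.
Round 3 — r6, derive psu_ok.
Round 4 — r10, derive ticket_escalated.
Round 5 — r4, derive replace_psu.
Closure: {beep_code_3, bios_posted, boot_ok, cable_seated, driver_loaded, fan_spinning, gpu_fault, led_green, led_red, log_uploaded, network_up, overheat, power_on, psu_ok, replace_psu, ship_unit, temp_high, ticket_escalated, update_required} — 19 facts.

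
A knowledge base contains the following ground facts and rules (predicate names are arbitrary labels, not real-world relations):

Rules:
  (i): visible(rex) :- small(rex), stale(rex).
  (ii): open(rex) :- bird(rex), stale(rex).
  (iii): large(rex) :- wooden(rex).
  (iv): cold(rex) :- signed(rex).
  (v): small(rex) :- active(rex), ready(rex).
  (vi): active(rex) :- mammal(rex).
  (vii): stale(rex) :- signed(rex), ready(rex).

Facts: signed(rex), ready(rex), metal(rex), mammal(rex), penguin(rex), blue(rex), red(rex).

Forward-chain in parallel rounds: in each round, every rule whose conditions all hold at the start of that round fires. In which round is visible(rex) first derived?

Round 1: (iv) [cold(rex) :- signed(rex).]; (vi) [active(rex) :- mammal(rex).]; (vii) [stale(rex) :- signed(rex), ready(rex).]. Adds cold(rex), active(rex), stale(rex).
Round 2: (v) [small(rex) :- active(rex), ready(rex).]. Adds small(rex).
Round 3: (i) [visible(rex) :- small(rex), stale(rex).]. Adds visible(rex).
visible(rex) first appears in round 3.

3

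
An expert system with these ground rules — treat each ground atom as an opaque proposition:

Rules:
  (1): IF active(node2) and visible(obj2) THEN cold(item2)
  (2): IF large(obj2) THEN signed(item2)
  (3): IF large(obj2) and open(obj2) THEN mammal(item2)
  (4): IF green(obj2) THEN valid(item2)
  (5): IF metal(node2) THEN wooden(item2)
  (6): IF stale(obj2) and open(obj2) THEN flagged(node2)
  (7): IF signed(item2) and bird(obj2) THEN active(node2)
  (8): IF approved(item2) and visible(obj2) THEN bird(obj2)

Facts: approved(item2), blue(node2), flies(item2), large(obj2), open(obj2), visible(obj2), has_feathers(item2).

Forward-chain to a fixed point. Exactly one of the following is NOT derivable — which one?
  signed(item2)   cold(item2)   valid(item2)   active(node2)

Round 1 fires (2), (3), (8), giving signed(item2), mammal(item2), bird(obj2).
Round 2 fires (7), giving active(node2).
Round 3 fires (1), giving cold(item2).
Derived: cold(item2) (round 3), signed(item2) (round 1), active(node2) (round 2). valid(item2) never appears in any round.

valid(item2)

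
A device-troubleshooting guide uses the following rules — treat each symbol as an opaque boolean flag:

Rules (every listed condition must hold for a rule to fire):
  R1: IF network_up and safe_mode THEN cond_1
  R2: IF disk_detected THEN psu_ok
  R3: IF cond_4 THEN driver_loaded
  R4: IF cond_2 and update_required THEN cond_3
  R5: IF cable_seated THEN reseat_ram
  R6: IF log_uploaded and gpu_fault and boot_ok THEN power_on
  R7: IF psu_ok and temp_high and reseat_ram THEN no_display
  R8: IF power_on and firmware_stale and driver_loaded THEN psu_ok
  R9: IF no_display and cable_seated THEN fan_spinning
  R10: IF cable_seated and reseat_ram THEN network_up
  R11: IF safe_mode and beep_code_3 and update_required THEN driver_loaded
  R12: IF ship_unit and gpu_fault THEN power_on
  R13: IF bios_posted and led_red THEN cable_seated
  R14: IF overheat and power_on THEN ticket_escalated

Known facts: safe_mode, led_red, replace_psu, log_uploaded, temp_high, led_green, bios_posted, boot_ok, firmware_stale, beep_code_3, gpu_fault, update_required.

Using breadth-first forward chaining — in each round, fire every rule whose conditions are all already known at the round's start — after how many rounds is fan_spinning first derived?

Round 1: R6 [IF log_uploaded and gpu_fault and boot_ok THEN power_on]; R11 [IF safe_mode and beep_code_3 and update_required THEN driver_loaded]; R13 [IF bios_posted and led_red THEN cable_seated]. Adds power_on, driver_loaded, cable_seated.
Round 2: R5 [IF cable_seated THEN reseat_ram]; R8 [IF power_on and firmware_stale and driver_loaded THEN psu_ok]. Adds reseat_ram, psu_ok.
Round 3: R7 [IF psu_ok and temp_high and reseat_ram THEN no_display]; R10 [IF cable_seated and reseat_ram THEN network_up]. Adds no_display, network_up.
Round 4: R1 [IF network_up and safe_mode THEN cond_1]; R9 [IF no_display and cable_seated THEN fan_spinning]. Adds cond_1, fan_spinning.
fan_spinning first appears in round 4.

4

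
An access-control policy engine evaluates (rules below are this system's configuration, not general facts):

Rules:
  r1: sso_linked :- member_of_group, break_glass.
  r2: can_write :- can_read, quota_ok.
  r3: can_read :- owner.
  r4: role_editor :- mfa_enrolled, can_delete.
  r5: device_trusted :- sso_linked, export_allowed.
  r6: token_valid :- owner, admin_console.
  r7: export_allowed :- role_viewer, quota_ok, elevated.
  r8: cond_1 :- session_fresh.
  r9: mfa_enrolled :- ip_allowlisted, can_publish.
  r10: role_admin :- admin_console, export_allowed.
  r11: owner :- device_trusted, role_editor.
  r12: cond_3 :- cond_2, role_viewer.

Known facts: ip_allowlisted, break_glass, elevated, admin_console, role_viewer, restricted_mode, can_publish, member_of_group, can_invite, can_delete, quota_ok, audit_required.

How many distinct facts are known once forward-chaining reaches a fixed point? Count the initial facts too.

[1] r1 [sso_linked :- member_of_group, break_glass.]; r7 [export_allowed :- role_viewer, quota_ok, elevated.]; r9 [mfa_enrolled :- ip_allowlisted, can_publish.]. ⇒ new: sso_linked, export_allowed, mfa_enrolled.
[2] r4 [role_editor :- mfa_enrolled, can_delete.]; r5 [device_trusted :- sso_linked, export_allowed.]; r10 [role_admin :- admin_console, export_allowed.]. ⇒ new: role_editor, device_trusted, role_admin.
[3] r11 [owner :- device_trusted, role_editor.]. ⇒ new: owner.
[4] r3 [can_read :- owner.]; r6 [token_valid :- owner, admin_console.]. ⇒ new: can_read, token_valid.
[5] r2 [can_write :- can_read, quota_ok.]. ⇒ new: can_write.
Closure: {admin_console, audit_required, break_glass, can_delete, can_invite, can_publish, can_read, can_write, device_trusted, elevated, export_allowed, ip_allowlisted, member_of_group, mfa_enrolled, owner, quota_ok, restricted_mode, role_admin, role_editor, role_viewer, sso_linked, token_valid} — 22 facts.

22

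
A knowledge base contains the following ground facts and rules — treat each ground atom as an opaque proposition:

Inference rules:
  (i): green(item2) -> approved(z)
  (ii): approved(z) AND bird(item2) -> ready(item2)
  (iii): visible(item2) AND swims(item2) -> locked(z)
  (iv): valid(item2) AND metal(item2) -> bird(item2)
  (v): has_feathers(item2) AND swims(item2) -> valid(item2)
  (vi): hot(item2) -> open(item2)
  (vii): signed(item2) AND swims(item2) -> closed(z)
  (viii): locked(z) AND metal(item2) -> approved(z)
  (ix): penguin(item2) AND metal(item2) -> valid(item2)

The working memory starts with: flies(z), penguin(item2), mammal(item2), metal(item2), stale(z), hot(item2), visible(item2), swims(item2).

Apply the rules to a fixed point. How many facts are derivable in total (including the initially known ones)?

Round 1 — (iii), (vi), (ix), derive locked(z), open(item2), valid(item2).
Round 2 — (iv), (viii), derive bird(item2), approved(z).
Round 3 — (ii), derive ready(item2).
Closure: {approved(z), bird(item2), flies(z), hot(item2), locked(z), mammal(item2), metal(item2), open(item2), penguin(item2), ready(item2), stale(z), swims(item2), valid(item2), visible(item2)} — 14 facts.

14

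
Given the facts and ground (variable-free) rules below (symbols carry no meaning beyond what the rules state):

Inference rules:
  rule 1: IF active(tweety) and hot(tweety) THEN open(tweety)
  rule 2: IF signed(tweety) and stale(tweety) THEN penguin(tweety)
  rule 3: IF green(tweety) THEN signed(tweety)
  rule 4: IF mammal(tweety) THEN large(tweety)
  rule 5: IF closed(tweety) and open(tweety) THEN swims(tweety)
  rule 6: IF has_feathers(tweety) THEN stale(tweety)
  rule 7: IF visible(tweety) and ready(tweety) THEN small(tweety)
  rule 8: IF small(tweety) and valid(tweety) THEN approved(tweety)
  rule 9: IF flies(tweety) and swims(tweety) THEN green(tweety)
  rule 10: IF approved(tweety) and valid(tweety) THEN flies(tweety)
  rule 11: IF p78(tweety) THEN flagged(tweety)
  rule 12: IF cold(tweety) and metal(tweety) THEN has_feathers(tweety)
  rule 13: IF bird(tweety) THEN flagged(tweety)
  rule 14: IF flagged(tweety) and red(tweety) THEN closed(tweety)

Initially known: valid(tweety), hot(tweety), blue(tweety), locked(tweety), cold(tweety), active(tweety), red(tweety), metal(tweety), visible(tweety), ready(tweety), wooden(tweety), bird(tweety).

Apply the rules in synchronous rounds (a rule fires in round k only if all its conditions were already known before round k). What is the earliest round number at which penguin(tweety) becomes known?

6

Round 1: rule 1 [IF active(tweety) and hot(tweety) THEN open(tweety)]; rule 7 [IF visible(tweety) and ready(tweety) THEN small(tweety)]; rule 12 [IF cold(tweety) and metal(tweety) THEN has_feathers(tweety)]; rule 13 [IF bird(tweety) THEN flagged(tweety)]. New: open(tweety), small(tweety), has_feathers(tweety), flagged(tweety).
Round 2: rule 6 [IF has_feathers(tweety) THEN stale(tweety)]; rule 8 [IF small(tweety) and valid(tweety) THEN approved(tweety)]; rule 14 [IF flagged(tweety) and red(tweety) THEN closed(tweety)]. New: stale(tweety), approved(tweety), closed(tweety).
Round 3: rule 5 [IF closed(tweety) and open(tweety) THEN swims(tweety)]; rule 10 [IF approved(tweety) and valid(tweety) THEN flies(tweety)]. New: swims(tweety), flies(tweety).
Round 4: rule 9 [IF flies(tweety) and swims(tweety) THEN green(tweety)]. New: green(tweety).
Round 5: rule 3 [IF green(tweety) THEN signed(tweety)]. New: signed(tweety).
Round 6: rule 2 [IF signed(tweety) and stale(tweety) THEN penguin(tweety)]. New: penguin(tweety).
penguin(tweety) first appears in round 6.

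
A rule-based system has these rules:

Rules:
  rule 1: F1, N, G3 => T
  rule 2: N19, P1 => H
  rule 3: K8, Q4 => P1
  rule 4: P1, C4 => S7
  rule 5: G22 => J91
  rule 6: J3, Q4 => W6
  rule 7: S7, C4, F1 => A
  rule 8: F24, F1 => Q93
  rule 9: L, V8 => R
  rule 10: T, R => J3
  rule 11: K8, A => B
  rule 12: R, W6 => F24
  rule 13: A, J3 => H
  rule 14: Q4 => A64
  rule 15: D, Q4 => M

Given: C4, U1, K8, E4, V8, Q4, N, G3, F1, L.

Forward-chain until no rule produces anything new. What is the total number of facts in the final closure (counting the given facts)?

Round 1 fires rule 1, rule 3, rule 9, rule 14, giving T, P1, R, A64.
Round 2 fires rule 4, rule 10, giving S7, J3.
Round 3 fires rule 6, rule 7, giving W6, A.
Round 4 fires rule 11, rule 12, rule 13, giving B, F24, H.
Round 5 fires rule 8, giving Q93.
Closure: {A, A64, B, C4, E4, F1, F24, G3, H, J3, K8, L, N, P1, Q4, Q93, R, S7, T, U1, V8, W6} — 22 facts.

22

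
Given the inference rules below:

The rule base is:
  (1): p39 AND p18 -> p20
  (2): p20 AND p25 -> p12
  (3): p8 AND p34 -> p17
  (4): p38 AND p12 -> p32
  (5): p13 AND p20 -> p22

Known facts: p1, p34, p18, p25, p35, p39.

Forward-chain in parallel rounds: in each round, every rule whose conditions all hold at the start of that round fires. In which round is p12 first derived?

[1] (1) [p39 AND p18 -> p20]. ⇒ new: p20.
[2] (2) [p20 AND p25 -> p12]. ⇒ new: p12.
p12 first appears in round 2.

2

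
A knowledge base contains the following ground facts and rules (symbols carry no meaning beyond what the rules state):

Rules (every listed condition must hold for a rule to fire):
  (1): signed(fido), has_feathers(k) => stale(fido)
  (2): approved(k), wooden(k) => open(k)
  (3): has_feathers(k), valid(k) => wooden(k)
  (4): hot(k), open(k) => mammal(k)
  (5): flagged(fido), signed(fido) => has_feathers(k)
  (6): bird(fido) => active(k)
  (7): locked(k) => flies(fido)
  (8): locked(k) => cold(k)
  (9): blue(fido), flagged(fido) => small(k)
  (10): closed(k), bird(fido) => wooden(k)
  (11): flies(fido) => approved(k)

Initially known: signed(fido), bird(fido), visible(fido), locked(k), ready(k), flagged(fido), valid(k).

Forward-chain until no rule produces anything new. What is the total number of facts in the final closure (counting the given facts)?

15

Round 1 — (5), (6), (7), (8), derive has_feathers(k), active(k), flies(fido), cold(k).
Round 2 — (1), (3), (11), derive stale(fido), wooden(k), approved(k).
Round 3 — (2), derive open(k).
Closure: {active(k), approved(k), bird(fido), cold(k), flagged(fido), flies(fido), has_feathers(k), locked(k), open(k), ready(k), signed(fido), stale(fido), valid(k), visible(fido), wooden(k)} — 15 facts.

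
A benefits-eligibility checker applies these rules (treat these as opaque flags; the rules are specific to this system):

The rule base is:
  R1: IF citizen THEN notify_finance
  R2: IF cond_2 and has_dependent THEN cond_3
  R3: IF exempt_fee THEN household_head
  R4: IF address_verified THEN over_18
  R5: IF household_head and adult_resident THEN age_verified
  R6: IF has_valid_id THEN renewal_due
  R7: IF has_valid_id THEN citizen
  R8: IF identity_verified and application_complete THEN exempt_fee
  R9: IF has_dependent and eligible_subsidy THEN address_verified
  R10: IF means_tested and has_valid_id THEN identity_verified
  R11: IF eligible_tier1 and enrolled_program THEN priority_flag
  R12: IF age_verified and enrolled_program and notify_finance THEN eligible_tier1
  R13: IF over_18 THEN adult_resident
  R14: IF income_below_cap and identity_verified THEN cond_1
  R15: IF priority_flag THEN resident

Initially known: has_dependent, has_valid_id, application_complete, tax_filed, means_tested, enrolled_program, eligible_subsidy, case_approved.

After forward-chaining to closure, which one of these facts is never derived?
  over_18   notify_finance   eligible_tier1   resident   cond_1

cond_1

Round 1 fires R6, R7, R9, R10, giving renewal_due, citizen, address_verified, identity_verified.
Round 2 fires R1, R4, R8, giving notify_finance, over_18, exempt_fee.
Round 3 fires R3, R13, giving household_head, adult_resident.
Round 4 fires R5, giving age_verified.
Round 5 fires R12, giving eligible_tier1.
Round 6 fires R11, giving priority_flag.
Round 7 fires R15, giving resident.
Derived: eligible_tier1 (round 5), notify_finance (round 2), over_18 (round 2), resident (round 7). cond_1 never appears in any round.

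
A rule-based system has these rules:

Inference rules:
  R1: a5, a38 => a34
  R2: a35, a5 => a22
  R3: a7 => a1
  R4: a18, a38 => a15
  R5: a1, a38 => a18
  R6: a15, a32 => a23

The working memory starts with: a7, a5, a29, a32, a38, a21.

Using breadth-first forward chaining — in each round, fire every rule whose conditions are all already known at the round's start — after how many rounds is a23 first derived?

4

[1] R1 [a5, a38 => a34]; R3 [a7 => a1]. ⇒ new: a34, a1.
[2] R5 [a1, a38 => a18]. ⇒ new: a18.
[3] R4 [a18, a38 => a15]. ⇒ new: a15.
[4] R6 [a15, a32 => a23]. ⇒ new: a23.
a23 first appears in round 4.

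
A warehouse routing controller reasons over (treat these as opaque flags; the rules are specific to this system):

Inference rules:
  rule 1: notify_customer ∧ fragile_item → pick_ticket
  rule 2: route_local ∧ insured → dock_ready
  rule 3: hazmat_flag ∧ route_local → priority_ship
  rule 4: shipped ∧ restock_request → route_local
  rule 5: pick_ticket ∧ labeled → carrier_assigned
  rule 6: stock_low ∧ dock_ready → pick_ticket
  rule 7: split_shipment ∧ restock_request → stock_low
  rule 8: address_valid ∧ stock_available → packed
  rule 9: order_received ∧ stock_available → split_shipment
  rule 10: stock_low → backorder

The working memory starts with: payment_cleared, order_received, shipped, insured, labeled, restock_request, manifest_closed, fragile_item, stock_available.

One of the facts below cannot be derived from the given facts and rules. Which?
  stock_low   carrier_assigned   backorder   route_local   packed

Round 1 fires rule 4, rule 9, giving route_local, split_shipment.
Round 2 fires rule 2, rule 7, giving dock_ready, stock_low.
Round 3 fires rule 6, rule 10, giving pick_ticket, backorder.
Round 4 fires rule 5, giving carrier_assigned.
Derived: carrier_assigned (round 4), route_local (round 1), backorder (round 3), stock_low (round 2). packed never appears in any round.

packed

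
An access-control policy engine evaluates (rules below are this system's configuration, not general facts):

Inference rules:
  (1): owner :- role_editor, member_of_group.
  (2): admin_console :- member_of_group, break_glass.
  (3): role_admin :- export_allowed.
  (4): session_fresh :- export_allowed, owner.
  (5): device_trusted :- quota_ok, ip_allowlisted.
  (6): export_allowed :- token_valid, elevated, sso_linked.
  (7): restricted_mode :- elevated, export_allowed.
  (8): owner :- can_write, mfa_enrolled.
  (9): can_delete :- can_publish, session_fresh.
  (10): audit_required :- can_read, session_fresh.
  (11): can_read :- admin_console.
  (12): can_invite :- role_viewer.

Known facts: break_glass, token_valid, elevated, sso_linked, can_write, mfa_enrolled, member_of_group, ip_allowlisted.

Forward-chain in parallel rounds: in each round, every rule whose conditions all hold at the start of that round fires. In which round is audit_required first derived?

Round 1 — (2), (6), (8), derive admin_console, export_allowed, owner.
Round 2 — (3), (4), (7), (11), derive role_admin, session_fresh, restricted_mode, can_read.
Round 3 — (10), derive audit_required.
audit_required first appears in round 3.

3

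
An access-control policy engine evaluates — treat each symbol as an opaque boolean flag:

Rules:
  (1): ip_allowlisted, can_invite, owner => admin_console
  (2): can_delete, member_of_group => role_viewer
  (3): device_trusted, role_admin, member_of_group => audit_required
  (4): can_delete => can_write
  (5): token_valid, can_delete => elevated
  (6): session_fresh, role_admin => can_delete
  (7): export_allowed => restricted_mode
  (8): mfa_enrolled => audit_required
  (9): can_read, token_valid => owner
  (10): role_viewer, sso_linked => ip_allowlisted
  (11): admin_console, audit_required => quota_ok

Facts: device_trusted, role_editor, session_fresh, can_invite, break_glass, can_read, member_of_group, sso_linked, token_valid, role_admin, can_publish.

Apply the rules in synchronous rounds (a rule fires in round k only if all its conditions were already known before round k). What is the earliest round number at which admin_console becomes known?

Round 1: (3) [device_trusted, role_admin, member_of_group => audit_required]; (6) [session_fresh, role_admin => can_delete]; (9) [can_read, token_valid => owner]. Adds audit_required, can_delete, owner.
Round 2: (2) [can_delete, member_of_group => role_viewer]; (4) [can_delete => can_write]; (5) [token_valid, can_delete => elevated]. Adds role_viewer, can_write, elevated.
Round 3: (10) [role_viewer, sso_linked => ip_allowlisted]. Adds ip_allowlisted.
Round 4: (1) [ip_allowlisted, can_invite, owner => admin_console]. Adds admin_console.
admin_console first appears in round 4.

4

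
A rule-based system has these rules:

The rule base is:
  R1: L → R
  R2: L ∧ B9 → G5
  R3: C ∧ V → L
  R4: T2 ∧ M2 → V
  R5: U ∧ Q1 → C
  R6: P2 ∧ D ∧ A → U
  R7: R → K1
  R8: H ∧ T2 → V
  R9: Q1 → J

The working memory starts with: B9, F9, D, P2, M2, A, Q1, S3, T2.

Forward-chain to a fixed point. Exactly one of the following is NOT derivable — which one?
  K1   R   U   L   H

H

[1] R4 [T2 ∧ M2 → V]; R6 [P2 ∧ D ∧ A → U]; R9 [Q1 → J]. ⇒ new: V, U, J.
[2] R5 [U ∧ Q1 → C]. ⇒ new: C.
[3] R3 [C ∧ V → L]. ⇒ new: L.
[4] R1 [L → R]; R2 [L ∧ B9 → G5]. ⇒ new: R, G5.
[5] R7 [R → K1]. ⇒ new: K1.
Derived: L (round 3), U (round 1), K1 (round 5), R (round 4). H never appears in any round.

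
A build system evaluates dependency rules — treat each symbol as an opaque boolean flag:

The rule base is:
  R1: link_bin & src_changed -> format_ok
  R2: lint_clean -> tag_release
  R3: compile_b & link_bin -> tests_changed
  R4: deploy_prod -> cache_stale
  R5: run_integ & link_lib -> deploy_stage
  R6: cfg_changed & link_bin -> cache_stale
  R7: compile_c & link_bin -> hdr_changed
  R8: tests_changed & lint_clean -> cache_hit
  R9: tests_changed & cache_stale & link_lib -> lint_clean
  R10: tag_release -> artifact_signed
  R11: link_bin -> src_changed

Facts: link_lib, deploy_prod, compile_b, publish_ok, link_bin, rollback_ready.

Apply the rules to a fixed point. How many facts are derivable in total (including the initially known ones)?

Round 1 fires R3, R4, R11, giving tests_changed, cache_stale, src_changed.
Round 2 fires R1, R9, giving format_ok, lint_clean.
Round 3 fires R2, R8, giving tag_release, cache_hit.
Round 4 fires R10, giving artifact_signed.
Closure: {artifact_signed, cache_hit, cache_stale, compile_b, deploy_prod, format_ok, link_bin, link_lib, lint_clean, publish_ok, rollback_ready, src_changed, tag_release, tests_changed} — 14 facts.

14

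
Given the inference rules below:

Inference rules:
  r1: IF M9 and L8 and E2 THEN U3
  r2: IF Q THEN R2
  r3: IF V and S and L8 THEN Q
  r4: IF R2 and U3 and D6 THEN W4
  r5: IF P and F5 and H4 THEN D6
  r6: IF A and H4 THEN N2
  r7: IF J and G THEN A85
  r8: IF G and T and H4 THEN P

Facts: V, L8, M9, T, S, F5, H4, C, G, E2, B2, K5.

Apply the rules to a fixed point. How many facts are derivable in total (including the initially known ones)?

Round 1 fires r1, r3, r8, giving U3, Q, P.
Round 2 fires r2, r5, giving R2, D6.
Round 3 fires r4, giving W4.
Closure: {B2, C, D6, E2, F5, G, H4, K5, L8, M9, P, Q, R2, S, T, U3, V, W4} — 18 facts.

18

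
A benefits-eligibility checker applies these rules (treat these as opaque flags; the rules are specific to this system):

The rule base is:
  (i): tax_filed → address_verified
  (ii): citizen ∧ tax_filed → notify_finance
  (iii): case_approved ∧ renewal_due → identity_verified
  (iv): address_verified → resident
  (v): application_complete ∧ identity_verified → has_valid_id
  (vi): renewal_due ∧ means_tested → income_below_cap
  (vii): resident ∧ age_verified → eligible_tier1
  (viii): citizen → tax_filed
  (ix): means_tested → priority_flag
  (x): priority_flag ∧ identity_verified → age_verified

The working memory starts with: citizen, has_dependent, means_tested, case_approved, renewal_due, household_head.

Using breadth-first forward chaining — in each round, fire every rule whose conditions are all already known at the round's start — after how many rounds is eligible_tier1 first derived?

[1] (iii) [case_approved ∧ renewal_due → identity_verified]; (vi) [renewal_due ∧ means_tested → income_below_cap]; (viii) [citizen → tax_filed]; (ix) [means_tested → priority_flag]. ⇒ new: identity_verified, income_below_cap, tax_filed, priority_flag.
[2] (i) [tax_filed → address_verified]; (ii) [citizen ∧ tax_filed → notify_finance]; (x) [priority_flag ∧ identity_verified → age_verified]. ⇒ new: address_verified, notify_finance, age_verified.
[3] (iv) [address_verified → resident]. ⇒ new: resident.
[4] (vii) [resident ∧ age_verified → eligible_tier1]. ⇒ new: eligible_tier1.
eligible_tier1 first appears in round 4.

4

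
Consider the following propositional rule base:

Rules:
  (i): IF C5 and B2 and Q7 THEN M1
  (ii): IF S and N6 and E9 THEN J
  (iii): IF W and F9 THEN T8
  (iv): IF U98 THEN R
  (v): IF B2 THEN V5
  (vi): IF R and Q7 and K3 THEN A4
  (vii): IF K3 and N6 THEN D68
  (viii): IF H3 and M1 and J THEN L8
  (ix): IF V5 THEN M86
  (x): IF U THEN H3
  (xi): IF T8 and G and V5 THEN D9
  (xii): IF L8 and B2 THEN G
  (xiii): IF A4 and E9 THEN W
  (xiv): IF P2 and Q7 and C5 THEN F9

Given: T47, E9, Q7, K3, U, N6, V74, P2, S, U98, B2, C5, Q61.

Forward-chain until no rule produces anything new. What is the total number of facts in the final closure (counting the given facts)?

Round 1: (i) [IF C5 and B2 and Q7 THEN M1]; (ii) [IF S and N6 and E9 THEN J]; (iv) [IF U98 THEN R]; (v) [IF B2 THEN V5]; (vii) [IF K3 and N6 THEN D68]; (x) [IF U THEN H3]; (xiv) [IF P2 and Q7 and C5 THEN F9]. New: M1, J, R, V5, D68, H3, F9.
Round 2: (vi) [IF R and Q7 and K3 THEN A4]; (viii) [IF H3 and M1 and J THEN L8]; (ix) [IF V5 THEN M86]. New: A4, L8, M86.
Round 3: (xii) [IF L8 and B2 THEN G]; (xiii) [IF A4 and E9 THEN W]. New: G, W.
Round 4: (iii) [IF W and F9 THEN T8]. New: T8.
Round 5: (xi) [IF T8 and G and V5 THEN D9]. New: D9.
Closure: {A4, B2, C5, D68, D9, E9, F9, G, H3, J, K3, L8, M1, M86, N6, P2, Q61, Q7, R, S, T47, T8, U, U98, V5, V74, W} — 27 facts.

27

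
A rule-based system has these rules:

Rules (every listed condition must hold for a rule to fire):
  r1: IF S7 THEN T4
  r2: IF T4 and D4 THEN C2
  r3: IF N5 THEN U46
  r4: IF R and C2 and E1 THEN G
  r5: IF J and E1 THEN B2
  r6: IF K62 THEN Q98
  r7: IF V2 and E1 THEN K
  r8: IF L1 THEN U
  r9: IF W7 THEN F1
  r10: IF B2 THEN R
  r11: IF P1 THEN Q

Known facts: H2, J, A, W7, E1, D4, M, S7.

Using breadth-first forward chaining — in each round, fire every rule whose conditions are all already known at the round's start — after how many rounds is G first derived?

3

Round 1 — r1, r5, r9, derive T4, B2, F1.
Round 2 — r2, r10, derive C2, R.
Round 3 — r4, derive G.
G first appears in round 3.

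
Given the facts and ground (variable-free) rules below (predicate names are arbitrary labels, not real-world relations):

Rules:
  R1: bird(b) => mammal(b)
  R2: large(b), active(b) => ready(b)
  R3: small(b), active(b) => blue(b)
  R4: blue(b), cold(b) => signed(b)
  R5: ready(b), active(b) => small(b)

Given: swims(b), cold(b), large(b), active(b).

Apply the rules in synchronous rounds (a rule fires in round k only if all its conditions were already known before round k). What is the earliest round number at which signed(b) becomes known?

Round 1: R2 [large(b), active(b) => ready(b)]. New: ready(b).
Round 2: R5 [ready(b), active(b) => small(b)]. New: small(b).
Round 3: R3 [small(b), active(b) => blue(b)]. New: blue(b).
Round 4: R4 [blue(b), cold(b) => signed(b)]. New: signed(b).
signed(b) first appears in round 4.

4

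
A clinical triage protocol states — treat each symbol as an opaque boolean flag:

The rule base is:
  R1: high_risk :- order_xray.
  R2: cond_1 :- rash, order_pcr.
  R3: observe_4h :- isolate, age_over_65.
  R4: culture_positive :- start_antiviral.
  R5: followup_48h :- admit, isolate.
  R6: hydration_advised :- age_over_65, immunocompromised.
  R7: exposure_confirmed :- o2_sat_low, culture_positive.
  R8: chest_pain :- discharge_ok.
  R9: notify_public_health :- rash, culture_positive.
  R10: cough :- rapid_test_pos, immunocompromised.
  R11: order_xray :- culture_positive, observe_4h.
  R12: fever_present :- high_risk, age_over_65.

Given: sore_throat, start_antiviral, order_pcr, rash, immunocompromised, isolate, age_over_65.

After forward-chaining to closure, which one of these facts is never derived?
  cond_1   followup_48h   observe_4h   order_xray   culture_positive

[1] R2 [cond_1 :- rash, order_pcr.]; R3 [observe_4h :- isolate, age_over_65.]; R4 [culture_positive :- start_antiviral.]; R6 [hydration_advised :- age_over_65, immunocompromised.]. ⇒ new: cond_1, observe_4h, culture_positive, hydration_advised.
[2] R9 [notify_public_health :- rash, culture_positive.]; R11 [order_xray :- culture_positive, observe_4h.]. ⇒ new: notify_public_health, order_xray.
[3] R1 [high_risk :- order_xray.]. ⇒ new: high_risk.
[4] R12 [fever_present :- high_risk, age_over_65.]. ⇒ new: fever_present.
Derived: cond_1 (round 1), culture_positive (round 1), order_xray (round 2), observe_4h (round 1). followup_48h never appears in any round.

followup_48h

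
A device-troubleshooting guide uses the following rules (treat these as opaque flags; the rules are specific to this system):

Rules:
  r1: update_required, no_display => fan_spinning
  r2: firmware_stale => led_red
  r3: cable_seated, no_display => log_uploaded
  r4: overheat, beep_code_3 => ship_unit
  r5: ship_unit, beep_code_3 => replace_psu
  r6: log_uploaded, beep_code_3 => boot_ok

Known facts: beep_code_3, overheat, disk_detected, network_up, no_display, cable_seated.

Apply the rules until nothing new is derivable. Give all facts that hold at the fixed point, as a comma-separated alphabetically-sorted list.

Round 1 fires r3, r4, giving log_uploaded, ship_unit.
Round 2 fires r5, r6, giving replace_psu, boot_ok.

beep_code_3, boot_ok, cable_seated, disk_detected, log_uploaded, network_up, no_display, overheat, replace_psu, ship_unit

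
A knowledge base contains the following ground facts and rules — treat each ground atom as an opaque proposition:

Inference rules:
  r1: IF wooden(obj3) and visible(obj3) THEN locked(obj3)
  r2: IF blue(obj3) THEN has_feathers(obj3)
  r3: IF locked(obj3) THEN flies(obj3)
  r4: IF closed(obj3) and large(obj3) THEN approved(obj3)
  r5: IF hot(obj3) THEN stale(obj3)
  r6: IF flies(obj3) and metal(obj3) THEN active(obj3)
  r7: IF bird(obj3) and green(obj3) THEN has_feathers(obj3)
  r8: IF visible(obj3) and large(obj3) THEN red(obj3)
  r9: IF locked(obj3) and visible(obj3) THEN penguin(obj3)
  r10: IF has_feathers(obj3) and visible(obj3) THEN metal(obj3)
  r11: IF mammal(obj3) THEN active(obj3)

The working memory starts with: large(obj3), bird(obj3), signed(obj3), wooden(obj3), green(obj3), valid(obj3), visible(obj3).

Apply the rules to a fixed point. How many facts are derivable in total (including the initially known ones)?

14

Round 1: r1 [IF wooden(obj3) and visible(obj3) THEN locked(obj3)]; r7 [IF bird(obj3) and green(obj3) THEN has_feathers(obj3)]; r8 [IF visible(obj3) and large(obj3) THEN red(obj3)]. New: locked(obj3), has_feathers(obj3), red(obj3).
Round 2: r3 [IF locked(obj3) THEN flies(obj3)]; r9 [IF locked(obj3) and visible(obj3) THEN penguin(obj3)]; r10 [IF has_feathers(obj3) and visible(obj3) THEN metal(obj3)]. New: flies(obj3), penguin(obj3), metal(obj3).
Round 3: r6 [IF flies(obj3) and metal(obj3) THEN active(obj3)]. New: active(obj3).
Closure: {active(obj3), bird(obj3), flies(obj3), green(obj3), has_feathers(obj3), large(obj3), locked(obj3), metal(obj3), penguin(obj3), red(obj3), signed(obj3), valid(obj3), visible(obj3), wooden(obj3)} — 14 facts.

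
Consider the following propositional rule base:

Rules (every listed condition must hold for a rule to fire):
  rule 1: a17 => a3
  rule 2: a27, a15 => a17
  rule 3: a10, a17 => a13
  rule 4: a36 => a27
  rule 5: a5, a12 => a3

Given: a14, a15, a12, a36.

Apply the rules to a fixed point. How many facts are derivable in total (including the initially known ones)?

Round 1 fires rule 4, giving a27.
Round 2 fires rule 2, giving a17.
Round 3 fires rule 1, giving a3.
Closure: {a12, a14, a15, a17, a27, a3, a36} — 7 facts.

7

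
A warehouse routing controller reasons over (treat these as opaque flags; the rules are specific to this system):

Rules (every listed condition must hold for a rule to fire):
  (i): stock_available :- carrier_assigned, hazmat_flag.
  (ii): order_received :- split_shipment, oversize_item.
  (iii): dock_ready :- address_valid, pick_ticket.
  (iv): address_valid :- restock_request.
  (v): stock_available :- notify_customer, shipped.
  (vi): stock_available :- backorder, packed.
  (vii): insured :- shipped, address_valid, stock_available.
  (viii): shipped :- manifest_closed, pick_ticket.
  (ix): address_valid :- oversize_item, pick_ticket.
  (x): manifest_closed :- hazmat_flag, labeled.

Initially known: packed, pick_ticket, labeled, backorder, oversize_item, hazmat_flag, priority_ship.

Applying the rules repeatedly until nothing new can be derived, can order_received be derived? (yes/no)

Round 1 fires (vi), (ix), (x), giving stock_available, address_valid, manifest_closed.
Round 2 fires (iii), (viii), giving dock_ready, shipped.
Round 3 fires (vii), giving insured.
Fixed point reached. order_received is concluded only by (ii); (ii) needs split_shipment (never derived).

no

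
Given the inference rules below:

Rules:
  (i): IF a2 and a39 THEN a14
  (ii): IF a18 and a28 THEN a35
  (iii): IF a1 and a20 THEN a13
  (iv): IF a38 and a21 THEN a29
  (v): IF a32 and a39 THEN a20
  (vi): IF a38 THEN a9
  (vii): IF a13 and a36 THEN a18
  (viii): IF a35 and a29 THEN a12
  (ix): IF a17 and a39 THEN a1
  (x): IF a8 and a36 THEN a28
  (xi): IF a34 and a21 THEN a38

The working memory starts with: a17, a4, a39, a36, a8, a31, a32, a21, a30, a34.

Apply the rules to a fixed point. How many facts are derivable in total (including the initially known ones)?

20

Round 1: (v) [IF a32 and a39 THEN a20]; (ix) [IF a17 and a39 THEN a1]; (x) [IF a8 and a36 THEN a28]; (xi) [IF a34 and a21 THEN a38]. Adds a20, a1, a28, a38.
Round 2: (iii) [IF a1 and a20 THEN a13]; (iv) [IF a38 and a21 THEN a29]; (vi) [IF a38 THEN a9]. Adds a13, a29, a9.
Round 3: (vii) [IF a13 and a36 THEN a18]. Adds a18.
Round 4: (ii) [IF a18 and a28 THEN a35]. Adds a35.
Round 5: (viii) [IF a35 and a29 THEN a12]. Adds a12.
Closure: {a1, a12, a13, a17, a18, a20, a21, a28, a29, a30, a31, a32, a34, a35, a36, a38, a39, a4, a8, a9} — 20 facts.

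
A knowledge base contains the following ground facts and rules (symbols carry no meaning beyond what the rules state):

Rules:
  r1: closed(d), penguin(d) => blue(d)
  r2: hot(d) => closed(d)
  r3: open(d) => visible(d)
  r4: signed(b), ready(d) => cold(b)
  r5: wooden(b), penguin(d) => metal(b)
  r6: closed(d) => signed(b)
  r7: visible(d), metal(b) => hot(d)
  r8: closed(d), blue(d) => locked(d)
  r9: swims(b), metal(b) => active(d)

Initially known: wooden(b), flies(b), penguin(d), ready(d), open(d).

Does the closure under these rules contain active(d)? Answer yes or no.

no

[1] r3 [open(d) => visible(d)]; r5 [wooden(b), penguin(d) => metal(b)]. ⇒ new: visible(d), metal(b).
[2] r7 [visible(d), metal(b) => hot(d)]. ⇒ new: hot(d).
[3] r2 [hot(d) => closed(d)]. ⇒ new: closed(d).
[4] r1 [closed(d), penguin(d) => blue(d)]; r6 [closed(d) => signed(b)]. ⇒ new: blue(d), signed(b).
[5] r4 [signed(b), ready(d) => cold(b)]; r8 [closed(d), blue(d) => locked(d)]. ⇒ new: cold(b), locked(d).
Fixed point reached. active(d) is concluded only by r9; r9 needs swims(b) (never derived).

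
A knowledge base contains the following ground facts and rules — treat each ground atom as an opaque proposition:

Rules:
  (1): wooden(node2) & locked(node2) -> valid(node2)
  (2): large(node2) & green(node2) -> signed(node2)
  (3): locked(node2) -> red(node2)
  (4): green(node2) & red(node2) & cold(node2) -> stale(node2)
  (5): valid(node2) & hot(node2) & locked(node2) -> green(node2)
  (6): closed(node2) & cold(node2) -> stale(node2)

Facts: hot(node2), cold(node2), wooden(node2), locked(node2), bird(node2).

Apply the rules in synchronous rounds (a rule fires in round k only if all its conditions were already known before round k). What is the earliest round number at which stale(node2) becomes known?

3

[1] (1) [wooden(node2) & locked(node2) -> valid(node2)]; (3) [locked(node2) -> red(node2)]. ⇒ new: valid(node2), red(node2).
[2] (5) [valid(node2) & hot(node2) & locked(node2) -> green(node2)]. ⇒ new: green(node2).
[3] (4) [green(node2) & red(node2) & cold(node2) -> stale(node2)]. ⇒ new: stale(node2).
stale(node2) first appears in round 3.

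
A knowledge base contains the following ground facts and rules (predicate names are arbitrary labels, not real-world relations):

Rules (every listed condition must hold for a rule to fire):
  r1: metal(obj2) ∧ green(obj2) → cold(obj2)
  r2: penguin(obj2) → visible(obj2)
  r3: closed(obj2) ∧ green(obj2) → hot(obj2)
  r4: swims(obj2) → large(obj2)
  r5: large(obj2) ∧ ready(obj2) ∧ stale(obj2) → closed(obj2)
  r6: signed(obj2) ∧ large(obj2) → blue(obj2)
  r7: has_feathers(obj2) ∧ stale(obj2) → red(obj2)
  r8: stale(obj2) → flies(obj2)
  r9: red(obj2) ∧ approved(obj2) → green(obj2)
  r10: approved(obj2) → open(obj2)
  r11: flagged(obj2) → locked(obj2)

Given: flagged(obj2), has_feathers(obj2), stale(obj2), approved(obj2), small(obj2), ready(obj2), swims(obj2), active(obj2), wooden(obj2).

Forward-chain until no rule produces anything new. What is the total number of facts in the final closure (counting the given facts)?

17

[1] r4 [swims(obj2) → large(obj2)]; r7 [has_feathers(obj2) ∧ stale(obj2) → red(obj2)]; r8 [stale(obj2) → flies(obj2)]; r10 [approved(obj2) → open(obj2)]; r11 [flagged(obj2) → locked(obj2)]. ⇒ new: large(obj2), red(obj2), flies(obj2), open(obj2), locked(obj2).
[2] r5 [large(obj2) ∧ ready(obj2) ∧ stale(obj2) → closed(obj2)]; r9 [red(obj2) ∧ approved(obj2) → green(obj2)]. ⇒ new: closed(obj2), green(obj2).
[3] r3 [closed(obj2) ∧ green(obj2) → hot(obj2)]. ⇒ new: hot(obj2).
Closure: {active(obj2), approved(obj2), closed(obj2), flagged(obj2), flies(obj2), green(obj2), has_feathers(obj2), hot(obj2), large(obj2), locked(obj2), open(obj2), ready(obj2), red(obj2), small(obj2), stale(obj2), swims(obj2), wooden(obj2)} — 17 facts.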